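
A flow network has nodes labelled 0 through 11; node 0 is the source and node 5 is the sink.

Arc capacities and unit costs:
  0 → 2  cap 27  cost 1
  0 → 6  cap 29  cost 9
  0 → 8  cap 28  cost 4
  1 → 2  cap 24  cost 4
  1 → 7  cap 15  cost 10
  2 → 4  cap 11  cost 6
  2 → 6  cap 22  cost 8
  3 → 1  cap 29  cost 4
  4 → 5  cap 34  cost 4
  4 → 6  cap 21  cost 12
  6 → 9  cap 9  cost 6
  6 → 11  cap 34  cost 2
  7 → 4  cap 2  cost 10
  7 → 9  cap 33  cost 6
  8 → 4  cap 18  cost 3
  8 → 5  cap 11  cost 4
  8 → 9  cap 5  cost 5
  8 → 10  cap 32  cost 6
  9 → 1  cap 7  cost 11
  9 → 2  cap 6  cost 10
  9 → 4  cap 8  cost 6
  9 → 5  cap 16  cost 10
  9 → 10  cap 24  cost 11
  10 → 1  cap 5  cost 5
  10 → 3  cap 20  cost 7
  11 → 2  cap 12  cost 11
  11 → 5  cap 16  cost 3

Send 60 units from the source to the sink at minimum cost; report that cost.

shortest-cost path #1: 0→8→5 push 11 @ unit cost 8 (adds 88)
shortest-cost path #2: 0→2→4→5 push 11 @ unit cost 11 (adds 121)
shortest-cost path #3: 0→8→4→5 push 17 @ unit cost 11 (adds 187)
shortest-cost path #4: 0→6→11→5 push 16 @ unit cost 14 (adds 224)
shortest-cost path #5: 0→6→9→5 push 5 @ unit cost 25 (adds 125)
total cost = 745

Minimum cost for 60 units: 745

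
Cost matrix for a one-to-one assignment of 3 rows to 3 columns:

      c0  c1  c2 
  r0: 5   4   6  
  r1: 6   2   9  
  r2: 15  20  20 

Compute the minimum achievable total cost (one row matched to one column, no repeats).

optimal assignment: row0→col2 (cost 6), row1→col1 (cost 2), row2→col0 (cost 15)
total = 6 + 2 + 15 = 23

Minimum assignment cost: 23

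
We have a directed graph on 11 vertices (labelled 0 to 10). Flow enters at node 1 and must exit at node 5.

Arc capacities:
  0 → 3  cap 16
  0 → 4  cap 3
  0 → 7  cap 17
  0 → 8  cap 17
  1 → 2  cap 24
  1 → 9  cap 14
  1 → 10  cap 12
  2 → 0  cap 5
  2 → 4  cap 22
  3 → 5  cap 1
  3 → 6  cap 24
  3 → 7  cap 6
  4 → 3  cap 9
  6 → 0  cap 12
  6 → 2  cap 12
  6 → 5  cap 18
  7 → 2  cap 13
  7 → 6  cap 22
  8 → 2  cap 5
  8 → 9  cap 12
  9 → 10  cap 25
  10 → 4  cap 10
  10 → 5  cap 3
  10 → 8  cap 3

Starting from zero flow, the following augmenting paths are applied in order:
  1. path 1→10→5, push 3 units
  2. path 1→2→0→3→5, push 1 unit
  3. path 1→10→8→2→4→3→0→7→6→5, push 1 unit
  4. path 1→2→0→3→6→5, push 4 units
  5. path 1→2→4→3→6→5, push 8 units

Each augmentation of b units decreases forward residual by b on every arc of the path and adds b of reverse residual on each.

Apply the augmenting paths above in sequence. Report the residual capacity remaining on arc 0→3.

after path 1 (1→10→5, push 3): res(0,3)=16
after path 2 (1→2→0→3→5, push 1): res(0,3)=15
after path 3 (1→10→8→2→4→3→0→7→6→5, push 1): res(0,3)=16
after path 4 (1→2→0→3→6→5, push 4): res(0,3)=12
after path 5 (1→2→4→3→6→5, push 8): res(0,3)=12

Residual capacity of (0,3): 12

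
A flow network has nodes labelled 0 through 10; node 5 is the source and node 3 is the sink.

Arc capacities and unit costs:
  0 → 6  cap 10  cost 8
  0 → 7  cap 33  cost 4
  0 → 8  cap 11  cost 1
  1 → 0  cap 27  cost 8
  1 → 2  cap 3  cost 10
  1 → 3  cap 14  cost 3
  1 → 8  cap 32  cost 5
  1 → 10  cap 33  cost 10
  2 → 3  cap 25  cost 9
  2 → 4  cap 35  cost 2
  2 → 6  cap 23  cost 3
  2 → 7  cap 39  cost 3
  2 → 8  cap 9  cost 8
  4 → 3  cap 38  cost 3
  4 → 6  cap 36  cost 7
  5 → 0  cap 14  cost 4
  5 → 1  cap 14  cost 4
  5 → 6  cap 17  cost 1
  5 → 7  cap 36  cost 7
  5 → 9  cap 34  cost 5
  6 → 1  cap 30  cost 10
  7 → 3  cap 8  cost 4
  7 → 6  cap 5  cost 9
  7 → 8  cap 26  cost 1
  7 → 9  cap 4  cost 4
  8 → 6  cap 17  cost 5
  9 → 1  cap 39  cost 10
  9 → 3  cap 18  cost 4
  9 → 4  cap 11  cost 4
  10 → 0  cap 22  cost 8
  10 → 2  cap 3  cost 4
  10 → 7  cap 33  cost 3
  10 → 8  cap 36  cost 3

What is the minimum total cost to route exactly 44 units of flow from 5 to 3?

shortest-cost path #1: 5→1→3 push 14 @ unit cost 7 (adds 98)
shortest-cost path #2: 5→9→3 push 18 @ unit cost 9 (adds 162)
shortest-cost path #3: 5→7→3 push 8 @ unit cost 11 (adds 88)
shortest-cost path #4: 5→9→4→3 push 4 @ unit cost 12 (adds 48)
total cost = 396

Minimum cost for 44 units: 396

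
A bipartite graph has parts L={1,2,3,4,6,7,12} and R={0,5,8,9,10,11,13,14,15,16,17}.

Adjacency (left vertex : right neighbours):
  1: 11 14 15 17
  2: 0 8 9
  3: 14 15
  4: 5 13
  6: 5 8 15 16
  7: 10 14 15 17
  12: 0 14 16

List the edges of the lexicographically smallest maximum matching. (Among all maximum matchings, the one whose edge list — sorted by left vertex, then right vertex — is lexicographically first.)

|M| = 7 (so the lex-smallest maximum matching has 7 edges)
process left vertices in ascending order; for each, take the smallest-labelled available neighbour that still permits 7 edges overall, or leave it unmatched if none does
lex-smallest matching: {1-11, 2-0, 3-14, 4-5, 6-8, 7-10, 12-16}

Lex-smallest maximum matching: {(1,11), (2,0), (3,14), (4,5), (6,8), (7,10), (12,16)}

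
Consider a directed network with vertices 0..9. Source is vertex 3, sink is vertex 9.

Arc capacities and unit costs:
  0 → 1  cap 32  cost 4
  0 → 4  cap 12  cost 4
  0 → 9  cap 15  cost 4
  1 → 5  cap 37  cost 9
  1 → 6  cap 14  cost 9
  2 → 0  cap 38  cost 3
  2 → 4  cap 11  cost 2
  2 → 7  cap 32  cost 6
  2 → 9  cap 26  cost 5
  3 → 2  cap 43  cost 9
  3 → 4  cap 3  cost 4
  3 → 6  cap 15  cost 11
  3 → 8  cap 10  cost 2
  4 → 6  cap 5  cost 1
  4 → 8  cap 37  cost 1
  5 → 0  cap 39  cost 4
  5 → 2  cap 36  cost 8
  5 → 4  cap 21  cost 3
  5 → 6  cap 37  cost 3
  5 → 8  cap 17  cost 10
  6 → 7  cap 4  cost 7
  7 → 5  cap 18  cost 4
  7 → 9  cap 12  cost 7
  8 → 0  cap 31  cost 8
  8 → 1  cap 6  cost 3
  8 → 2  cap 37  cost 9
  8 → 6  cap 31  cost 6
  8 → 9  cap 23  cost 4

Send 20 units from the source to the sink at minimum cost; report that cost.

shortest-cost path #1: 3→8→9 push 10 @ unit cost 6 (adds 60)
shortest-cost path #2: 3→4→8→9 push 3 @ unit cost 9 (adds 27)
shortest-cost path #3: 3→2→9 push 7 @ unit cost 14 (adds 98)
total cost = 185

Minimum cost for 20 units: 185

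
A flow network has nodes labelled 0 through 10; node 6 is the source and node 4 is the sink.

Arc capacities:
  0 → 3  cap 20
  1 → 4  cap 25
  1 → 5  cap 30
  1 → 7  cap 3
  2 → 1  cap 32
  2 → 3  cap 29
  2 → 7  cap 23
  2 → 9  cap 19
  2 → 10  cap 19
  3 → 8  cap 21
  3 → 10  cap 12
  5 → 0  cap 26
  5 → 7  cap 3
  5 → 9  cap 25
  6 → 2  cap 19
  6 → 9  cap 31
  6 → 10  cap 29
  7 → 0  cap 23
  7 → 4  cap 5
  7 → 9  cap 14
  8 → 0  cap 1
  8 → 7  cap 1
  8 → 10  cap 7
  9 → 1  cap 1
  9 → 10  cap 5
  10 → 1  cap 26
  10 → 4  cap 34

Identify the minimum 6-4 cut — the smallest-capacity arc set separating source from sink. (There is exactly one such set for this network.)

Min-cut arcs: {(6,2), (6,10), (9,1), (9,10)} (total capacity 54)

augment #1: 6→10→4 push 29
augment #2: 6→2→1→4 push 19
augment #3: 6→9→1→4 push 1
augment #4: 6→9→10→4 push 5
max flow = 54; residual-reachable set from 6 gives S-side
cut edges (S→T): {(6,2), (6,10), (9,1), (9,10)} total cap 54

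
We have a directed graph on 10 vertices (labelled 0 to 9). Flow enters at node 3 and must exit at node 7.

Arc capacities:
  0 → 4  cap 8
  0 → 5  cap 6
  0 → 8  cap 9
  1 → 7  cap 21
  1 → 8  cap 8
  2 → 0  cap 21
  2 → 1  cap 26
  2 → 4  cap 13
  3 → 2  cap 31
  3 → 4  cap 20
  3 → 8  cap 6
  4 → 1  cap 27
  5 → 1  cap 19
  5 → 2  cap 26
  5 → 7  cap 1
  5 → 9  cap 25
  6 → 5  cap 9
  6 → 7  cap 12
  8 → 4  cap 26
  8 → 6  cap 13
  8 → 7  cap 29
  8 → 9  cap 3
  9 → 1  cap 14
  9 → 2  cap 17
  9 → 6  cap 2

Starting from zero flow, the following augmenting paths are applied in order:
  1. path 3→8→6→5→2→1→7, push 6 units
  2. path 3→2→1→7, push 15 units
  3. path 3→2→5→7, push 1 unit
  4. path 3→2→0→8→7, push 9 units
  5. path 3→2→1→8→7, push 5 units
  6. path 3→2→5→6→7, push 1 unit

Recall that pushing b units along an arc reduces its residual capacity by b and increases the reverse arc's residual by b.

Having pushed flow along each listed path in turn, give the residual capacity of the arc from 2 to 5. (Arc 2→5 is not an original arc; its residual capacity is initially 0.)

after path 1 (3→8→6→5→2→1→7, push 6): res(2,5)=6
after path 2 (3→2→1→7, push 15): res(2,5)=6
after path 3 (3→2→5→7, push 1): res(2,5)=5
after path 4 (3→2→0→8→7, push 9): res(2,5)=5
after path 5 (3→2→1→8→7, push 5): res(2,5)=5
after path 6 (3→2→5→6→7, push 1): res(2,5)=4

Residual capacity of (2,5): 4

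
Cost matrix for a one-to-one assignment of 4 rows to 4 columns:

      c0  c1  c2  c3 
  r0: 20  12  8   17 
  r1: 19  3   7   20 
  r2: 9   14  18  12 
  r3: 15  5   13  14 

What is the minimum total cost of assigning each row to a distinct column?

Minimum assignment cost: 34

optimal assignment: row0→col2 (cost 8), row1→col1 (cost 3), row2→col0 (cost 9), row3→col3 (cost 14)
total = 8 + 3 + 9 + 14 = 34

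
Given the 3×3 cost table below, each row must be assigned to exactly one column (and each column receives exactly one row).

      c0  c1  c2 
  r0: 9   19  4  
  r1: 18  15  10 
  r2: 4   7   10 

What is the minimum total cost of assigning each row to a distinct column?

optimal assignment: row0→col2 (cost 4), row1→col1 (cost 15), row2→col0 (cost 4)
total = 4 + 15 + 4 = 23

Minimum assignment cost: 23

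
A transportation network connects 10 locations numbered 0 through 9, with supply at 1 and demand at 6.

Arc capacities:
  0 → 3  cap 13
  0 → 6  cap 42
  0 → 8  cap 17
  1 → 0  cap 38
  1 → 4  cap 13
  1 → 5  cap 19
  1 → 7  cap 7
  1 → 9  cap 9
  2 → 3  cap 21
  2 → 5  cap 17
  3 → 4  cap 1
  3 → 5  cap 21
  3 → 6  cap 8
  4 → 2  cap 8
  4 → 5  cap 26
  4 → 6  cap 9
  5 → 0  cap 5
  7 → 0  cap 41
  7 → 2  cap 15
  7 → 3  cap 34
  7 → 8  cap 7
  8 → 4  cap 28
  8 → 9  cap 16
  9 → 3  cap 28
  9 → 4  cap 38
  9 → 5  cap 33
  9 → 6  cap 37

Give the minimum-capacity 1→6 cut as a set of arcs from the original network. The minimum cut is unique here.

Min-cut arcs: {(1,0), (1,4), (1,7), (1,9), (5,0)} (total capacity 72)

augment #1: 1→0→6 push 38
augment #2: 1→4→6 push 9
augment #3: 1→9→6 push 9
augment #4: 1→5→0→6 push 4
augment #5: 1→7→3→6 push 7
augment #6: 1→4→2→3→6 push 1
augment #7: 1→5→0→8→9→6 push 1
augment #8: 1→4→2→3→7→8→9→6 push 3
max flow = 72; residual-reachable set from 1 gives S-side
cut edges (S→T): {(1,0), (1,4), (1,7), (1,9), (5,0)} total cap 72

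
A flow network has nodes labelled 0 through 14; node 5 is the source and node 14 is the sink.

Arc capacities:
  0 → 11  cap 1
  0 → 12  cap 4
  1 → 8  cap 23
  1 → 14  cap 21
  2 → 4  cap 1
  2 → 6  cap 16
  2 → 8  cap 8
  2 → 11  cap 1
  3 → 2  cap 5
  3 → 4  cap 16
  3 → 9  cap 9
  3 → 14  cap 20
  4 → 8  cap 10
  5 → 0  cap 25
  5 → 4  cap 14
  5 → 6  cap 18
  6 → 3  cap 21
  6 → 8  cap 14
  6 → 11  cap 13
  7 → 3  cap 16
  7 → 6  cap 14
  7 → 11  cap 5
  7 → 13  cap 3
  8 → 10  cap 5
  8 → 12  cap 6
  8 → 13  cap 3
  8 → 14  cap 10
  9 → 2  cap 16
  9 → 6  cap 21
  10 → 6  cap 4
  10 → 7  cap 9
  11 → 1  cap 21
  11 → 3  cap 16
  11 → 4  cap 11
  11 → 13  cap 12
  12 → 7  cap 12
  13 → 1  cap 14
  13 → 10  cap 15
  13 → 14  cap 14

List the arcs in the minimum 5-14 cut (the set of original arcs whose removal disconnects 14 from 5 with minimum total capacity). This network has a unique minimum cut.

augment #1: 5→4→8→14 push 10
augment #2: 5→6→3→14 push 18
augment #3: 5→0→11→1→14 push 1
augment #4: 5→0→12→7→3→14 push 2
augment #5: 5→0→12→7→13→14 push 2
max flow = 33; residual-reachable set from 5 gives S-side
cut edges (S→T): {(0,11), (0,12), (4,8), (5,6)} total cap 33

Min-cut arcs: {(0,11), (0,12), (4,8), (5,6)} (total capacity 33)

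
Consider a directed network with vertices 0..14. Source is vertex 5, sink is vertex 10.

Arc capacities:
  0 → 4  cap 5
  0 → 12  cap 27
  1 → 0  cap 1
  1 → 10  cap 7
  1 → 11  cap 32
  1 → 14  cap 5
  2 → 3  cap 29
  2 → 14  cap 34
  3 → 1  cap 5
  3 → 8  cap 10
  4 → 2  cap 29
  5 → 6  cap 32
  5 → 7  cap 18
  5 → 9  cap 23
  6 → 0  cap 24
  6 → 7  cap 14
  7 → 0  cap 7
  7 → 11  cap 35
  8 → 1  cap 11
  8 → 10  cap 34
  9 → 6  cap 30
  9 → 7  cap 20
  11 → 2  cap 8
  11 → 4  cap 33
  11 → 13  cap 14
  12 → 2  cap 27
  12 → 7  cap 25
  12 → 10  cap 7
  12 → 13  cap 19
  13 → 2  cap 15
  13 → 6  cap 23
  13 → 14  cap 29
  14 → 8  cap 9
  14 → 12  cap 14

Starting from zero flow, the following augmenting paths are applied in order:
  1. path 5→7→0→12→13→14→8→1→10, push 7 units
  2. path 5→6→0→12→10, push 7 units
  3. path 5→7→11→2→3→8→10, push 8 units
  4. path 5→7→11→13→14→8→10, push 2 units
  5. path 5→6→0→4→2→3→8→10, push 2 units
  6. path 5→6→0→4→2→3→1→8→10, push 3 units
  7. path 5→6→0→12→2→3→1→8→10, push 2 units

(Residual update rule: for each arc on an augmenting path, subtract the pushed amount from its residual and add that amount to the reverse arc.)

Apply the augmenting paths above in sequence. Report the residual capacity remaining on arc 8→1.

after path 1 (5→7→0→12→13→14→8→1→10, push 7): res(8,1)=4
after path 2 (5→6→0→12→10, push 7): res(8,1)=4
after path 3 (5→7→11→2→3→8→10, push 8): res(8,1)=4
after path 4 (5→7→11→13→14→8→10, push 2): res(8,1)=4
after path 5 (5→6→0→4→2→3→8→10, push 2): res(8,1)=4
after path 6 (5→6→0→4→2→3→1→8→10, push 3): res(8,1)=7
after path 7 (5→6→0→12→2→3→1→8→10, push 2): res(8,1)=9

Residual capacity of (8,1): 9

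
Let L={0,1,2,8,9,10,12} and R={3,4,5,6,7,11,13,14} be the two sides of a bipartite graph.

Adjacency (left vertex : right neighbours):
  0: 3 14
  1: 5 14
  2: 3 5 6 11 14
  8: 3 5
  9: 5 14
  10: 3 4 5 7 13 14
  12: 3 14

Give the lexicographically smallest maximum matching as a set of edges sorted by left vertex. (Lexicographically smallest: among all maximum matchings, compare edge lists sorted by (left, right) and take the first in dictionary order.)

Lex-smallest maximum matching: {(0,3), (1,5), (2,6), (9,14), (10,4)}

|M| = 5 (so the lex-smallest maximum matching has 5 edges)
process left vertices in ascending order; for each, take the smallest-labelled available neighbour that still permits 5 edges overall, or leave it unmatched if none does
lex-smallest matching: {0-3, 1-5, 2-6, 9-14, 10-4}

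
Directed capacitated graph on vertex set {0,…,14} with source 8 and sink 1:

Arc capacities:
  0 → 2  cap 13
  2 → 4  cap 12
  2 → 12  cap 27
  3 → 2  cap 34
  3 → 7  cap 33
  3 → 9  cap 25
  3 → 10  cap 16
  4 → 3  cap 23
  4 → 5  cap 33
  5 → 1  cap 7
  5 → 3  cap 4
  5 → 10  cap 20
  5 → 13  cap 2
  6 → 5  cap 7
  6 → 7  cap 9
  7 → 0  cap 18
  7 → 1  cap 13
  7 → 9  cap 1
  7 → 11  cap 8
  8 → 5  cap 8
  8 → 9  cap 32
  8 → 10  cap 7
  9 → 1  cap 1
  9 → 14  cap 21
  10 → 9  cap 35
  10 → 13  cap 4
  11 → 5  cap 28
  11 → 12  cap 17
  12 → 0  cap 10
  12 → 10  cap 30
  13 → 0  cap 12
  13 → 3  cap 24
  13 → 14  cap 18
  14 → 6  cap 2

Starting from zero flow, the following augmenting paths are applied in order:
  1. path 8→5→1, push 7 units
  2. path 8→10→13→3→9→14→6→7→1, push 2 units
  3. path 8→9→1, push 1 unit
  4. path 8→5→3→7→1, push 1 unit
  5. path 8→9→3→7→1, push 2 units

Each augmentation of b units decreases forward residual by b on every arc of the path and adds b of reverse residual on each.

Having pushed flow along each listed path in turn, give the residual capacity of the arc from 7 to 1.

Residual capacity of (7,1): 8

after path 1 (8→5→1, push 7): res(7,1)=13
after path 2 (8→10→13→3→9→14→6→7→1, push 2): res(7,1)=11
after path 3 (8→9→1, push 1): res(7,1)=11
after path 4 (8→5→3→7→1, push 1): res(7,1)=10
after path 5 (8→9→3→7→1, push 2): res(7,1)=8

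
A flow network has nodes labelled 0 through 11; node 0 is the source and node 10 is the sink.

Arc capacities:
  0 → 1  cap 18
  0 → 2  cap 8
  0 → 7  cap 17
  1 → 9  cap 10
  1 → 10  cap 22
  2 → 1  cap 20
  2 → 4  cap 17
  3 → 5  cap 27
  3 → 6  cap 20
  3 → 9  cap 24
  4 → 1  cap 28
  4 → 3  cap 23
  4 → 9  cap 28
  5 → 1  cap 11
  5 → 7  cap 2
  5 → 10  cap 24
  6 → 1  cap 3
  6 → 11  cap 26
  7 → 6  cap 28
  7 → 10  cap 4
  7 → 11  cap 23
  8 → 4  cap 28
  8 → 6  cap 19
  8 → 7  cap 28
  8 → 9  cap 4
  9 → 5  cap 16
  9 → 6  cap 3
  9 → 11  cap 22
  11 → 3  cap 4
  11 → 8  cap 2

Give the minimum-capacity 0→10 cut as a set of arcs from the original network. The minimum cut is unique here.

augment #1: 0→1→10 push 18
augment #2: 0→7→10 push 4
augment #3: 0→2→1→10 push 4
augment #4: 0→2→1→9→5→10 push 4
augment #5: 0→7→11→3→5→10 push 4
augment #6: 0→7→6→1→9→5→10 push 3
augment #7: 0→7→11→8→9→5→10 push 2
max flow = 39; residual-reachable set from 0 gives S-side
cut edges (S→T): {(0,1), (0,2), (6,1), (7,10), (11,3), (11,8)} total cap 39

Min-cut arcs: {(0,1), (0,2), (6,1), (7,10), (11,3), (11,8)} (total capacity 39)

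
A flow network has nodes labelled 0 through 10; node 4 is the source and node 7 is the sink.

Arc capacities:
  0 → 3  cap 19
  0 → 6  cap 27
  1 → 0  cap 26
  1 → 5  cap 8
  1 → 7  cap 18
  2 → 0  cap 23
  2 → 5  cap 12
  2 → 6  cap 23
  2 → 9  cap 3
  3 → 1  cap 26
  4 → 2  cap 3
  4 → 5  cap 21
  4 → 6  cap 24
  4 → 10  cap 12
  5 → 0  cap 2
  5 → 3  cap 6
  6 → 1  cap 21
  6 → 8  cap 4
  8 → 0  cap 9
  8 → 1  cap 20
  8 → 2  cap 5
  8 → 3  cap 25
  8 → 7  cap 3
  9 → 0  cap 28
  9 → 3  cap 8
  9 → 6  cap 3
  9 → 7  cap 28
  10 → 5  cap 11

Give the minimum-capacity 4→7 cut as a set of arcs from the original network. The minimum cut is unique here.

Min-cut arcs: {(1,7), (2,9), (8,7)} (total capacity 24)

augment #1: 4→2→9→7 push 3
augment #2: 4→6→1→7 push 18
augment #3: 4→6→8→7 push 3
max flow = 24; residual-reachable set from 4 gives S-side
cut edges (S→T): {(1,7), (2,9), (8,7)} total cap 24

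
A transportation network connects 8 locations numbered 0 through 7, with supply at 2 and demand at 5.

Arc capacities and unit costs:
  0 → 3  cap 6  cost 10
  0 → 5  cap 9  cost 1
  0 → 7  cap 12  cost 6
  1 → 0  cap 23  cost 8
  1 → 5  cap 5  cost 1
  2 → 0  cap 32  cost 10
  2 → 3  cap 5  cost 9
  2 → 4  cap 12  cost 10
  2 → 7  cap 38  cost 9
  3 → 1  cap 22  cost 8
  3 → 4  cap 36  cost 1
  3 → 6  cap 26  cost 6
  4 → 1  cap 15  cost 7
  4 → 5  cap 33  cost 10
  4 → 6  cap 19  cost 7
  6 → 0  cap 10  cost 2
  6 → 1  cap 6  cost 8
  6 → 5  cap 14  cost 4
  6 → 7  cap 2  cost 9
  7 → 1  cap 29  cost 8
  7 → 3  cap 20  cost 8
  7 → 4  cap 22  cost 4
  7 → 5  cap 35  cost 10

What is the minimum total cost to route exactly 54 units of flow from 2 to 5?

shortest-cost path #1: 2→0→5 push 9 @ unit cost 11 (adds 99)
shortest-cost path #2: 2→3→1→5 push 5 @ unit cost 18 (adds 90)
shortest-cost path #3: 2→7→5 push 35 @ unit cost 19 (adds 665)
shortest-cost path #4: 2→4→1→3→6→5 push 5 @ unit cost 19 (adds 95)
total cost = 949

Minimum cost for 54 units: 949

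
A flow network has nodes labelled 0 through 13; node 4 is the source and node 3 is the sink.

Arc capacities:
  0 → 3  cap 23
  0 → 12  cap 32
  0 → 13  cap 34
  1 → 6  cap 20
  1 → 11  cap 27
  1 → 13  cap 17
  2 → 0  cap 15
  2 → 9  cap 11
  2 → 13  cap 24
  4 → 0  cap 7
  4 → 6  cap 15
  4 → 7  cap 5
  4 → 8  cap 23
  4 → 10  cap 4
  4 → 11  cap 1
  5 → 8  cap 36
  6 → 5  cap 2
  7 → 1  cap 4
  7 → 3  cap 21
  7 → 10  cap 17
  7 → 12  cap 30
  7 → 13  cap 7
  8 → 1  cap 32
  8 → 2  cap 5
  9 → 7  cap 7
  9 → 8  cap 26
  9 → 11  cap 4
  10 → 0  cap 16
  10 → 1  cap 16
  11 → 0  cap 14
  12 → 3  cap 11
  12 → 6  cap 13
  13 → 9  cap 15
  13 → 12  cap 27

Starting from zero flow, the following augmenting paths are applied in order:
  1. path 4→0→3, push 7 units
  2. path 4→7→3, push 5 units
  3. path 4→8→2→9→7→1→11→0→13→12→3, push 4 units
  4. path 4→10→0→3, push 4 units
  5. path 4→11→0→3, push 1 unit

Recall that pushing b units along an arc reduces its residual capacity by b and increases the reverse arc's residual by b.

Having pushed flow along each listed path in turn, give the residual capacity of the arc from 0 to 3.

Residual capacity of (0,3): 11

after path 1 (4→0→3, push 7): res(0,3)=16
after path 2 (4→7→3, push 5): res(0,3)=16
after path 3 (4→8→2→9→7→1→11→0→13→12→3, push 4): res(0,3)=16
after path 4 (4→10→0→3, push 4): res(0,3)=12
after path 5 (4→11→0→3, push 1): res(0,3)=11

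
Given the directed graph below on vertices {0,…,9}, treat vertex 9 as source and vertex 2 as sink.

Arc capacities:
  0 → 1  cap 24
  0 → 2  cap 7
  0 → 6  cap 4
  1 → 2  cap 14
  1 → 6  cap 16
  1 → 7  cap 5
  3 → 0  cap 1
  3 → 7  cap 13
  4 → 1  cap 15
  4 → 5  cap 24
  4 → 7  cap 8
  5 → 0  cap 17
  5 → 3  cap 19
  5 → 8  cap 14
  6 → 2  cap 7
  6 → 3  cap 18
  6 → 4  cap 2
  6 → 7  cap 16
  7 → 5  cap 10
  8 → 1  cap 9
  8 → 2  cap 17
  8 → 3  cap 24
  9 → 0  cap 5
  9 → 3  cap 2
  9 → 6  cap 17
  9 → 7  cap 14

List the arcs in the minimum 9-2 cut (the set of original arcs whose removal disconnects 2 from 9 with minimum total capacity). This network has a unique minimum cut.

Min-cut arcs: {(3,0), (6,2), (6,4), (7,5), (9,0)} (total capacity 25)

augment #1: 9→0→2 push 5
augment #2: 9→6→2 push 7
augment #3: 9→3→0→2 push 1
augment #4: 9→6→4→1→2 push 2
augment #5: 9→7→5→0→2 push 1
augment #6: 9→7→5→8→2 push 9
max flow = 25; residual-reachable set from 9 gives S-side
cut edges (S→T): {(3,0), (6,2), (6,4), (7,5), (9,0)} total cap 25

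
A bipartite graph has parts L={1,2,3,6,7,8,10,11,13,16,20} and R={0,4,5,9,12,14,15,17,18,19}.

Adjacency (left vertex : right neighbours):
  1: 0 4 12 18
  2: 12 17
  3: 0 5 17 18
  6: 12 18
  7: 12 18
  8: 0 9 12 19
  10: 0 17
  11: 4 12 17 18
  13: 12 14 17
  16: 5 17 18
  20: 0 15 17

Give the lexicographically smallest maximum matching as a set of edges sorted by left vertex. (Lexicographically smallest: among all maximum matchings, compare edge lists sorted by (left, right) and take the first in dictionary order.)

Lex-smallest maximum matching: {(1,0), (2,12), (3,5), (6,18), (8,9), (10,17), (11,4), (13,14), (20,15)}

|M| = 9 (so the lex-smallest maximum matching has 9 edges)
process left vertices in ascending order; for each, take the smallest-labelled available neighbour that still permits 9 edges overall, or leave it unmatched if none does
lex-smallest matching: {1-0, 2-12, 3-5, 6-18, 8-9, 10-17, 11-4, 13-14, 20-15}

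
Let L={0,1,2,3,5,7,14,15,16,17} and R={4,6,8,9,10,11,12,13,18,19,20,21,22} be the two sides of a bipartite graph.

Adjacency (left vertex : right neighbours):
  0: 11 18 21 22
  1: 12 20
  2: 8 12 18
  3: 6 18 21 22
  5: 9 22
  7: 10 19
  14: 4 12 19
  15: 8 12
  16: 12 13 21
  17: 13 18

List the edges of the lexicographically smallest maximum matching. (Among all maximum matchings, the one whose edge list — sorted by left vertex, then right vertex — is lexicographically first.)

Lex-smallest maximum matching: {(0,11), (1,12), (2,18), (3,6), (5,9), (7,10), (14,4), (15,8), (16,21), (17,13)}

|M| = 10 (so the lex-smallest maximum matching has 10 edges)
process left vertices in ascending order; for each, take the smallest-labelled available neighbour that still permits 10 edges overall, or leave it unmatched if none does
lex-smallest matching: {0-11, 1-12, 2-18, 3-6, 5-9, 7-10, 14-4, 15-8, 16-21, 17-13}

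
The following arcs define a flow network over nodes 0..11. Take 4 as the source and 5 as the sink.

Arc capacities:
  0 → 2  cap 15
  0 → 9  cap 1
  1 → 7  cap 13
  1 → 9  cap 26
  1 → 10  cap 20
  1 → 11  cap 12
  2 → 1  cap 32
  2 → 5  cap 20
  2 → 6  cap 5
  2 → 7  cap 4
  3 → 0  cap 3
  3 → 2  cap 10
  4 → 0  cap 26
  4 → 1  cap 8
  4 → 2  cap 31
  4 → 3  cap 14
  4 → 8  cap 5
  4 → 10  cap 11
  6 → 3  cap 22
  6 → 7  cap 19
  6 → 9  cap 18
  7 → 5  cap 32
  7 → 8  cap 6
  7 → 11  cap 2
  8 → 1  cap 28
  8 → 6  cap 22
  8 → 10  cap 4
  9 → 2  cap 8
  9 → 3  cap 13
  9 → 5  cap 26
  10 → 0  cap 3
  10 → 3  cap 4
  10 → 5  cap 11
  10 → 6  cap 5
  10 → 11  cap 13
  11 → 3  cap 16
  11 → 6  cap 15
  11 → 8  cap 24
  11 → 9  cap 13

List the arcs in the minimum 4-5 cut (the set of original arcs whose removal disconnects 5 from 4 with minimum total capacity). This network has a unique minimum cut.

Min-cut arcs: {(0,2), (0,9), (3,2), (4,1), (4,2), (4,8), (4,10)} (total capacity 81)

augment #1: 4→2→5 push 20
augment #2: 4→10→5 push 11
augment #3: 4→0→9→5 push 1
augment #4: 4→1→7→5 push 8
augment #5: 4→2→7→5 push 4
augment #6: 4→2→1→7→5 push 5
augment #7: 4→2→1→9→5 push 2
augment #8: 4→8→1→9→5 push 5
augment #9: 4→0→2→1→9→5 push 15
augment #10: 4→3→2→1→9→5 push 3
augment #11: 4→3→2→6→7→5 push 5
augment #12: 4→3→2→1→8→6→7→5 push 2
max flow = 81; residual-reachable set from 4 gives S-side
cut edges (S→T): {(0,2), (0,9), (3,2), (4,1), (4,2), (4,8), (4,10)} total cap 81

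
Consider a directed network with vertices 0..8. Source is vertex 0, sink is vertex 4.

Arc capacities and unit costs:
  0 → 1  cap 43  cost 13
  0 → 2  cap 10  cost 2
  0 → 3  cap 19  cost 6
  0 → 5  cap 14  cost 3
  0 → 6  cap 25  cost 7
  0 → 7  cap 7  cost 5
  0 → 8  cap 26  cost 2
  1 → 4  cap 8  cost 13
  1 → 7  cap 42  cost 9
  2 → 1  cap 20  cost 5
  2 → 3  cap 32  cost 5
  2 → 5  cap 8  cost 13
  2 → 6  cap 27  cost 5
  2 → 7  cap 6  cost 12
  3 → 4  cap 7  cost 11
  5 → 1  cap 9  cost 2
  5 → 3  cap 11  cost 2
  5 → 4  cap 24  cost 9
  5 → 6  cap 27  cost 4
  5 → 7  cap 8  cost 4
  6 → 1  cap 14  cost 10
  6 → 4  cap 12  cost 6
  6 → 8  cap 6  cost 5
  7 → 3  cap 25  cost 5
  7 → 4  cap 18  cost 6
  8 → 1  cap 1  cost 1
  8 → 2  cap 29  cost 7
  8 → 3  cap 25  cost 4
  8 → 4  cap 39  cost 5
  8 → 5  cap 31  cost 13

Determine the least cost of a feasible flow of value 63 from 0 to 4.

Minimum cost for 63 units: 651

shortest-cost path #1: 0→8→4 push 26 @ unit cost 7 (adds 182)
shortest-cost path #2: 0→7→4 push 7 @ unit cost 11 (adds 77)
shortest-cost path #3: 0→5→4 push 14 @ unit cost 12 (adds 168)
shortest-cost path #4: 0→6→4 push 12 @ unit cost 13 (adds 156)
shortest-cost path #5: 0→3→4 push 4 @ unit cost 17 (adds 68)
total cost = 651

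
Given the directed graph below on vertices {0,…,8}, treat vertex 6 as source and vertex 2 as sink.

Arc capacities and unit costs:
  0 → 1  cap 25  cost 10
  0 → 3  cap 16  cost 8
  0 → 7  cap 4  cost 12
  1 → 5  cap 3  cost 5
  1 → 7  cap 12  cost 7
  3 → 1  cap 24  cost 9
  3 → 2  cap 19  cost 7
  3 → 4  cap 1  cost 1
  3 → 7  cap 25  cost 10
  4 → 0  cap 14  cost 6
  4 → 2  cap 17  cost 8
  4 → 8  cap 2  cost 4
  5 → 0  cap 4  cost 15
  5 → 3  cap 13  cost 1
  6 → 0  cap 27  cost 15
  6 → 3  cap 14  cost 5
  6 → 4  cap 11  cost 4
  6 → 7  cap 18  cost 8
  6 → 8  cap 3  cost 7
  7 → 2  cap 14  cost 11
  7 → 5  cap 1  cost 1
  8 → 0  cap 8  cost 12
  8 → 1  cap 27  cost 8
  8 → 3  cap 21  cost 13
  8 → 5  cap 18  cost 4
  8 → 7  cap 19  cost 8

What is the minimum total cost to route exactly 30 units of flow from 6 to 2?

Minimum cost for 30 units: 393

shortest-cost path #1: 6→3→2 push 14 @ unit cost 12 (adds 168)
shortest-cost path #2: 6→4→2 push 11 @ unit cost 12 (adds 132)
shortest-cost path #3: 6→7→5→3→2 push 1 @ unit cost 17 (adds 17)
shortest-cost path #4: 6→7→2 push 4 @ unit cost 19 (adds 76)
total cost = 393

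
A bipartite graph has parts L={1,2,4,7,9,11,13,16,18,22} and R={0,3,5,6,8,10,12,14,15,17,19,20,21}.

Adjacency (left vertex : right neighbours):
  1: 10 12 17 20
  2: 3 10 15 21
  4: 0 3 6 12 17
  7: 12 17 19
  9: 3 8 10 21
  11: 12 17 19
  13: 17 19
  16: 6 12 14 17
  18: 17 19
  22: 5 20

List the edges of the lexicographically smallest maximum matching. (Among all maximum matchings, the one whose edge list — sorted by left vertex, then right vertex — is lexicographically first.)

|M| = 9 (so the lex-smallest maximum matching has 9 edges)
process left vertices in ascending order; for each, take the smallest-labelled available neighbour that still permits 9 edges overall, or leave it unmatched if none does
lex-smallest matching: {1-10, 2-3, 4-0, 7-12, 9-8, 11-17, 13-19, 16-6, 22-5}

Lex-smallest maximum matching: {(1,10), (2,3), (4,0), (7,12), (9,8), (11,17), (13,19), (16,6), (22,5)}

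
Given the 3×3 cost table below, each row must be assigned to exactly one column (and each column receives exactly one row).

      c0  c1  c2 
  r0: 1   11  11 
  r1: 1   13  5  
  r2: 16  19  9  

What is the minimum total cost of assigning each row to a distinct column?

Minimum assignment cost: 21

optimal assignment: row0→col1 (cost 11), row1→col0 (cost 1), row2→col2 (cost 9)
total = 11 + 1 + 9 = 21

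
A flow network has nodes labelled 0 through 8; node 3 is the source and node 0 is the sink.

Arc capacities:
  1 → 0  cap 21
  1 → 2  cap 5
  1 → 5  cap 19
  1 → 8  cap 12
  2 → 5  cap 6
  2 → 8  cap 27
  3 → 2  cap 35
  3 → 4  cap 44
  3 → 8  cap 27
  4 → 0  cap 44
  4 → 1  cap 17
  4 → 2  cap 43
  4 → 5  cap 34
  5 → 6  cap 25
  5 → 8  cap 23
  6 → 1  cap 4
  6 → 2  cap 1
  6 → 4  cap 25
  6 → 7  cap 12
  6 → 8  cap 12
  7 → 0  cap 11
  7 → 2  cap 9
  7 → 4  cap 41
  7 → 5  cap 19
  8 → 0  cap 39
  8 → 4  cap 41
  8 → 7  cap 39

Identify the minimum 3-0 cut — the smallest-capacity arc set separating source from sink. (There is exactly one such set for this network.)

Min-cut arcs: {(2,5), (2,8), (3,4), (3,8)} (total capacity 104)

augment #1: 3→4→0 push 44
augment #2: 3→8→0 push 27
augment #3: 3→2→8→0 push 12
augment #4: 3→2→8→7→0 push 11
augment #5: 3→2→5→6→1→0 push 4
augment #6: 3→2→8→4→1→0 push 4
augment #7: 3→2→5→6→4→1→0 push 2
max flow = 104; residual-reachable set from 3 gives S-side
cut edges (S→T): {(2,5), (2,8), (3,4), (3,8)} total cap 104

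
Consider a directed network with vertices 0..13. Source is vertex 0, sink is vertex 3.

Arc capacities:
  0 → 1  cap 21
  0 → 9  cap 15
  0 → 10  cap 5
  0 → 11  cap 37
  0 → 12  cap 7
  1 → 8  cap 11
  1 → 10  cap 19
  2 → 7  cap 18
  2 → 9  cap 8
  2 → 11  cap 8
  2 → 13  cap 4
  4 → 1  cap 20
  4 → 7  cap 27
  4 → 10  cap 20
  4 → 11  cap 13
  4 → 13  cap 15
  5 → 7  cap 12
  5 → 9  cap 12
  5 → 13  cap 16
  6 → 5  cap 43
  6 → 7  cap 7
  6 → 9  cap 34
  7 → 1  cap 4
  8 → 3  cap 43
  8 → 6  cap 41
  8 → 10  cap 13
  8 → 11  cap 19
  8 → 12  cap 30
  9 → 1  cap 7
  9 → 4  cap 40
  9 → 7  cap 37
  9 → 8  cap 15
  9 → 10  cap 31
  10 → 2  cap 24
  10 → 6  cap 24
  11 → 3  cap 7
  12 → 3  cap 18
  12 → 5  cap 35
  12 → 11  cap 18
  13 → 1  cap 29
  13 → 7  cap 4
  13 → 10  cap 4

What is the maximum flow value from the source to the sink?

Maximum flow value: 40

augment #1: 0→11→3 bottleneck 7, total now 7
augment #2: 0→12→3 bottleneck 7, total now 14
augment #3: 0→1→8→3 bottleneck 11, total now 25
augment #4: 0→9→8→3 bottleneck 15, total now 40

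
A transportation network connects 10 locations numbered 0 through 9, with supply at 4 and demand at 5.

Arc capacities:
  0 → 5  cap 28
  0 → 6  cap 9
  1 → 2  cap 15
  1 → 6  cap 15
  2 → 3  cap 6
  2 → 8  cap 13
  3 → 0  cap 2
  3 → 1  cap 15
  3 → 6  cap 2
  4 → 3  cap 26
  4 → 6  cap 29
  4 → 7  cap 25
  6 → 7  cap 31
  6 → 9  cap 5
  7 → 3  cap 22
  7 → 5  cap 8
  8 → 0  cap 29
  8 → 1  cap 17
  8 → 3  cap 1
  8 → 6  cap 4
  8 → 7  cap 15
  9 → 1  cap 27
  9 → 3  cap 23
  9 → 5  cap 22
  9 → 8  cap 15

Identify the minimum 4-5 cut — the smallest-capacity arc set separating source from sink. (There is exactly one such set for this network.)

augment #1: 4→7→5 push 8
augment #2: 4→3→0→5 push 2
augment #3: 4→6→9→5 push 5
augment #4: 4→3→1→2→8→0→5 push 13
max flow = 28; residual-reachable set from 4 gives S-side
cut edges (S→T): {(2,8), (3,0), (6,9), (7,5)} total cap 28

Min-cut arcs: {(2,8), (3,0), (6,9), (7,5)} (total capacity 28)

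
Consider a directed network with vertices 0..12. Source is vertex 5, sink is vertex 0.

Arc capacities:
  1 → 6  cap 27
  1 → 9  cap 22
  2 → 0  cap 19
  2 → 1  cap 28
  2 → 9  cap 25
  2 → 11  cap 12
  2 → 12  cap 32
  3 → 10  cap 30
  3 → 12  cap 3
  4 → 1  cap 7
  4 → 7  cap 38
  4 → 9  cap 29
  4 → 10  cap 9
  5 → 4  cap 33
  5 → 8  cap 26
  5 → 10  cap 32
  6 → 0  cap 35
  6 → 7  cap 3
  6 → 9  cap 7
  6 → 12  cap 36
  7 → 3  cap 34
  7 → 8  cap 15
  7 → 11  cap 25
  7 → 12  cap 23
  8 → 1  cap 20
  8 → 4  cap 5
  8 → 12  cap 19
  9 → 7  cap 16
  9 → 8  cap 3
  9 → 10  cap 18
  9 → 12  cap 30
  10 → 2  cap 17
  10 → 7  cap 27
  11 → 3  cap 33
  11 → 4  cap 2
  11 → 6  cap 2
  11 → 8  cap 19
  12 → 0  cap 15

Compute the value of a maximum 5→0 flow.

augment #1: 5→8→12→0 bottleneck 15, total now 15
augment #2: 5→10→2→0 bottleneck 17, total now 32
augment #3: 5→4→1→6→0 bottleneck 7, total now 39
augment #4: 5→8→1→6→0 bottleneck 11, total now 50
augment #5: 5→4→7→11→6→0 bottleneck 2, total now 52
augment #6: 5→4→7→8→1→6→0 bottleneck 9, total now 61

Maximum flow value: 61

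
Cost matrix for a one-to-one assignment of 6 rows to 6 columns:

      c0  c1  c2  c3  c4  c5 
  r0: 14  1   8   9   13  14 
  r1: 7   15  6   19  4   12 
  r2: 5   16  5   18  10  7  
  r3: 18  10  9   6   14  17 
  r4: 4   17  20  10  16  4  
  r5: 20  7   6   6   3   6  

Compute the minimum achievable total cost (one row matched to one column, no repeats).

Minimum assignment cost: 25

optimal assignment: row0→col1 (cost 1), row1→col2 (cost 6), row2→col0 (cost 5), row3→col3 (cost 6), row4→col5 (cost 4), row5→col4 (cost 3)
total = 1 + 6 + 5 + 6 + 4 + 3 = 25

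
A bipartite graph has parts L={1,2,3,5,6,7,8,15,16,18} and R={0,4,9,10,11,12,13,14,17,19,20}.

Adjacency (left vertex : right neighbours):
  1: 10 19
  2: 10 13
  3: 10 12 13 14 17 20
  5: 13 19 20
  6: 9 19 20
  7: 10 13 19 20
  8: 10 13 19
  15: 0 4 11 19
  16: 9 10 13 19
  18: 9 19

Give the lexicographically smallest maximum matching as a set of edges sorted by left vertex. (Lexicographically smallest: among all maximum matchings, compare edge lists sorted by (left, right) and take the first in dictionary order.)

|M| = 7 (so the lex-smallest maximum matching has 7 edges)
process left vertices in ascending order; for each, take the smallest-labelled available neighbour that still permits 7 edges overall, or leave it unmatched if none does
lex-smallest matching: {1-10, 2-13, 3-12, 5-19, 6-9, 7-20, 15-0}

Lex-smallest maximum matching: {(1,10), (2,13), (3,12), (5,19), (6,9), (7,20), (15,0)}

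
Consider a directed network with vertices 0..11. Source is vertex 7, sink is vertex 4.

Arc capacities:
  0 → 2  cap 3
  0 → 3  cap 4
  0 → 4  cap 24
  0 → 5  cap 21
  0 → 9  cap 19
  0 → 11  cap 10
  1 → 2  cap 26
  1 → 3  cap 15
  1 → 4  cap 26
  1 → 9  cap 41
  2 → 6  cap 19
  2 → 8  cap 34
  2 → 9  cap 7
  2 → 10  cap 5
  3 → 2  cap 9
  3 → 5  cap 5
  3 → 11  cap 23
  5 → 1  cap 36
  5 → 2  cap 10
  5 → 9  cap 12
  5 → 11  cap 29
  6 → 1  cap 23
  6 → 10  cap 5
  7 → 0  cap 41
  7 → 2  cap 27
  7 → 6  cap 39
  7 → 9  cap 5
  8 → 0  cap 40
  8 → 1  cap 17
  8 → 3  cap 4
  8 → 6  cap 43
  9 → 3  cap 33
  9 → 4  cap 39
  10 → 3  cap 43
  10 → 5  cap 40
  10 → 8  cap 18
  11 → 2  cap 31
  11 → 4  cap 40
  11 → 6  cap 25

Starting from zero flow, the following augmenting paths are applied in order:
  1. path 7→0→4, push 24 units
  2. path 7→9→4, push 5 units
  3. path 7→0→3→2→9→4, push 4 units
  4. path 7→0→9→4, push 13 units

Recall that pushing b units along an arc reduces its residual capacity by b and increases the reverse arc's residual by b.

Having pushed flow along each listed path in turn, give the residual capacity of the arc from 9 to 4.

after path 1 (7→0→4, push 24): res(9,4)=39
after path 2 (7→9→4, push 5): res(9,4)=34
after path 3 (7→0→3→2→9→4, push 4): res(9,4)=30
after path 4 (7→0→9→4, push 13): res(9,4)=17

Residual capacity of (9,4): 17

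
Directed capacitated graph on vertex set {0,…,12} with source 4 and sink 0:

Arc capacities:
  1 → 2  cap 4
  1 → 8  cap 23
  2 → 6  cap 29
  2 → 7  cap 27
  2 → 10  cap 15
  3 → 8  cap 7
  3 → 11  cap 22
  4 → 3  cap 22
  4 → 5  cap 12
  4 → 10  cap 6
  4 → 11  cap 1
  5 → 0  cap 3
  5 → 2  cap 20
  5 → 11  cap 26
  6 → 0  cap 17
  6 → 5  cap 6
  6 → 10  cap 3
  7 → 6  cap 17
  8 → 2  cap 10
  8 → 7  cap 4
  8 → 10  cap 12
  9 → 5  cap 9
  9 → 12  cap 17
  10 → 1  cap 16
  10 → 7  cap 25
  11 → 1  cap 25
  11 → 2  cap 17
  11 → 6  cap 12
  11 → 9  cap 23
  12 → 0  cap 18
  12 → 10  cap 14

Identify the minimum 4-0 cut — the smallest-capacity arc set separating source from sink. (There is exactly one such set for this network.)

augment #1: 4→5→0 push 3
augment #2: 4→11→6→0 push 1
augment #3: 4→3→11→6→0 push 11
augment #4: 4→5→2→6→0 push 5
augment #5: 4→3→11→9→12→0 push 11
augment #6: 4→5→11→9→12→0 push 4
augment #7: 4→10→7→6→11→9→12→0 push 2
max flow = 37; residual-reachable set from 4 gives S-side
cut edges (S→T): {(5,0), (6,0), (9,12)} total cap 37

Min-cut arcs: {(5,0), (6,0), (9,12)} (total capacity 37)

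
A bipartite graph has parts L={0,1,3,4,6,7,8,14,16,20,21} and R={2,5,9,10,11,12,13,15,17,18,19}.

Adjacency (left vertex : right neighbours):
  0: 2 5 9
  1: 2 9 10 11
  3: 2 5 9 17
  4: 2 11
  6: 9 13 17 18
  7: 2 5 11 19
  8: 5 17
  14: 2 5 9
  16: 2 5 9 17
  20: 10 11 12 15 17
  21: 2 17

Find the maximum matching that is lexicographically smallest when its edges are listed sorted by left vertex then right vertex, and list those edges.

Lex-smallest maximum matching: {(0,2), (1,10), (3,5), (4,11), (6,13), (7,19), (8,17), (14,9), (20,12)}

|M| = 9 (so the lex-smallest maximum matching has 9 edges)
process left vertices in ascending order; for each, take the smallest-labelled available neighbour that still permits 9 edges overall, or leave it unmatched if none does
lex-smallest matching: {0-2, 1-10, 3-5, 4-11, 6-13, 7-19, 8-17, 14-9, 20-12}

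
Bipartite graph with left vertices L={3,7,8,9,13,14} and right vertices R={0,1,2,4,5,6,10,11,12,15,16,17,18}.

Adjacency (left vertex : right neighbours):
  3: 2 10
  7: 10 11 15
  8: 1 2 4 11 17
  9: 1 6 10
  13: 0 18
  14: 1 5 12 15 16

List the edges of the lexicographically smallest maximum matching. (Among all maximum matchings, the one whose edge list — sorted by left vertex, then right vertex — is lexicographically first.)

Lex-smallest maximum matching: {(3,2), (7,10), (8,1), (9,6), (13,0), (14,5)}

|M| = 6 (so the lex-smallest maximum matching has 6 edges)
process left vertices in ascending order; for each, take the smallest-labelled available neighbour that still permits 6 edges overall, or leave it unmatched if none does
lex-smallest matching: {3-2, 7-10, 8-1, 9-6, 13-0, 14-5}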